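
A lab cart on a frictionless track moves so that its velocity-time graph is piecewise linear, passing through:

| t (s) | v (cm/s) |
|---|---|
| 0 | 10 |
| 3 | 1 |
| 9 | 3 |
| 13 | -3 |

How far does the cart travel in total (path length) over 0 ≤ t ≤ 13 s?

Total distance travelled is ∫|v| dt — sum the magnitudes of each area piece.
0–3 s: |½(10 + 1)(3)| = 16.5 cm
3–9 s: |½(1 + 3)(6)| = 12 cm
9–13 s: v = 0 at t = 11 s; triangle areas 3 + 3 = 6 cm
Total distance = 34.5 cm

34.5 cm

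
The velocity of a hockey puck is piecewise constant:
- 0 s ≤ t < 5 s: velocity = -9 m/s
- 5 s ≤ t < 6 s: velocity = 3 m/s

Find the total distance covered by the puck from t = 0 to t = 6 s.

Total distance travelled is ∫|v| dt — sum the magnitudes of each area piece.
0–5 s: |-9| × 5 = 45 m
5–6 s: |3| × 1 = 3 m
Total distance = 48 m

48 m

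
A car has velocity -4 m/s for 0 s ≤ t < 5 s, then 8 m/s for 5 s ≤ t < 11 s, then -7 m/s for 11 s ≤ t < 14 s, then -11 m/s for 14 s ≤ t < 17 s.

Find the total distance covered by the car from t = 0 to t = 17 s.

122 m

Distance (not displacement) is the total path length: add the absolute areas under v-t.
0–5 s: |-4| × 5 = 20 m
5–11 s: |8| × 6 = 48 m
11–14 s: |-7| × 3 = 21 m
14–17 s: |-11| × 3 = 33 m
Total distance = 122 m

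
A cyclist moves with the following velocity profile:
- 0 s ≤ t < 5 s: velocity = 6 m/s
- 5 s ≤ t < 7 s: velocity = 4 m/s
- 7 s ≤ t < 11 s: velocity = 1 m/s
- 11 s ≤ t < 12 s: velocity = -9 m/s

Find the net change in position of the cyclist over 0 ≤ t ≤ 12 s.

33 m

Net displacement equals the area under the velocity-time graph (areas below the axis count negative).
0–5 s: 6 × 5 = 30 m
5–7 s: 4 × 2 = 8 m
7–11 s: 1 × 4 = 4 m
11–12 s: -9 × 1 = -9 m
Net displacement = 33 m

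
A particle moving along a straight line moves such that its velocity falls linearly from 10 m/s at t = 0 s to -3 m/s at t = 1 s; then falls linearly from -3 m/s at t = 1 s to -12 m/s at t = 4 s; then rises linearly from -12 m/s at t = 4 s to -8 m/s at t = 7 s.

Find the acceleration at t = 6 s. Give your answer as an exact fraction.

Acceleration is the slope of the v-t graph on 4–7 s: (-8 − -12)/(7 − 4) = 4/3 m/s².

4/3 m/s²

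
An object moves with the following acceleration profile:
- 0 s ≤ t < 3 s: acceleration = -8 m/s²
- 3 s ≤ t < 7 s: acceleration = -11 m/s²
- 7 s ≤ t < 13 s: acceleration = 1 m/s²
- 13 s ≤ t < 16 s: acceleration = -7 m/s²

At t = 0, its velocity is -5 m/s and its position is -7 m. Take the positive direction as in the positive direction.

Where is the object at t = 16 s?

-914.5 m

On each constant-a segment, Δv = aΔt and Δx = v₀Δt + ½aΔt²; chain segment to segment.
0–3 s: v starts -5 m/s; Δx = -5·3 + ½·-8·3² = -51 m; v ends -29 m/s.
3–7 s: v starts -29 m/s; Δx = -29·4 + ½·-11·4² = -204 m; v ends -73 m/s.
7–13 s: v starts -73 m/s; Δx = -73·6 + ½·1·6² = -420 m; v ends -67 m/s.
13–16 s: v starts -67 m/s; Δx = -67·3 + ½·-7·3² = -232.5 m; v ends -88 m/s.
x(16) = -7 + Σ Δx = -914.5 m.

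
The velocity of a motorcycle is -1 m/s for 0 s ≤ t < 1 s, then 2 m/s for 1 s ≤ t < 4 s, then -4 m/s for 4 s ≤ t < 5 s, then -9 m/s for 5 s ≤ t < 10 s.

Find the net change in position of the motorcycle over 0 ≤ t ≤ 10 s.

-44 m

Net displacement equals the area under the velocity-time graph (areas below the axis count negative).
0–1 s: -1 × 1 = -1 m
1–4 s: 2 × 3 = 6 m
4–5 s: -4 × 1 = -4 m
5–10 s: -9 × 5 = -45 m
Net displacement = -44 m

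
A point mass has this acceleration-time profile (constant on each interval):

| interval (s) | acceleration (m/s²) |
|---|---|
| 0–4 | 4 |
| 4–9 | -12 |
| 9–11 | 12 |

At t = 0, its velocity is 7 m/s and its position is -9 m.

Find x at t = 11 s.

-34 m

On each constant-a segment, Δv = aΔt and Δx = v₀Δt + ½aΔt²; chain segment to segment.
0–4 s: v starts 7 m/s; Δx = 7·4 + ½·4·4² = 60 m; v ends 23 m/s.
4–9 s: v starts 23 m/s; Δx = 23·5 + ½·-12·5² = -35 m; v ends -37 m/s.
9–11 s: v starts -37 m/s; Δx = -37·2 + ½·12·2² = -50 m; v ends -13 m/s.
x(11) = -9 + Σ Δx = -34 m.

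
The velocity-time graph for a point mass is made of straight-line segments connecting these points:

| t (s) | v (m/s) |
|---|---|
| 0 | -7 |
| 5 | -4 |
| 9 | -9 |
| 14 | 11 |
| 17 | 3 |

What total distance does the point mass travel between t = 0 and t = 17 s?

99.75 m

Total distance travelled is ∫|v| dt — sum the magnitudes of each area piece.
0–5 s: |½(-7 + -4)(5)| = 27.5 m
5–9 s: |½(-4 + -9)(4)| = 26 m
9–14 s: v = 0 at t = 11.25 s; triangle areas 10.125 + 15.125 = 25.25 m
14–17 s: |½(11 + 3)(3)| = 21 m
Total distance = 99.75 m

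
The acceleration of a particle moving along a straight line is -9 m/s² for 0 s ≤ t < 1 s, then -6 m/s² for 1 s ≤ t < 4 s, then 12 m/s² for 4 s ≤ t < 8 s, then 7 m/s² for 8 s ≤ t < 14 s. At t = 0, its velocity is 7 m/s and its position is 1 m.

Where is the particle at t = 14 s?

280.5 m

On each constant-a segment, Δv = aΔt and Δx = v₀Δt + ½aΔt²; chain segment to segment.
0–1 s: v starts 7 m/s; Δx = 7·1 + ½·-9·1² = 2.5 m; v ends -2 m/s.
1–4 s: v starts -2 m/s; Δx = -2·3 + ½·-6·3² = -33 m; v ends -20 m/s.
4–8 s: v starts -20 m/s; Δx = -20·4 + ½·12·4² = 16 m; v ends 28 m/s.
8–14 s: v starts 28 m/s; Δx = 28·6 + ½·7·6² = 294 m; v ends 70 m/s.
x(14) = 1 + Σ Δx = 280.5 m.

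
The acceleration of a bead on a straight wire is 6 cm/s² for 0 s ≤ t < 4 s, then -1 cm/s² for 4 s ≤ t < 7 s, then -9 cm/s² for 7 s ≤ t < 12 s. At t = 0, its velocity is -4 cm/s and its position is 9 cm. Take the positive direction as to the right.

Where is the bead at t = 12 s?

69 cm

On each constant-a segment, Δv = aΔt and Δx = v₀Δt + ½aΔt²; chain segment to segment.
0–4 s: v starts -4 cm/s; Δx = -4·4 + ½·6·4² = 32 cm; v ends 20 cm/s.
4–7 s: v starts 20 cm/s; Δx = 20·3 + ½·-1·3² = 55.5 cm; v ends 17 cm/s.
7–12 s: v starts 17 cm/s; Δx = 17·5 + ½·-9·5² = -27.5 cm; v ends -28 cm/s.
x(12) = 9 + Σ Δx = 69 cm.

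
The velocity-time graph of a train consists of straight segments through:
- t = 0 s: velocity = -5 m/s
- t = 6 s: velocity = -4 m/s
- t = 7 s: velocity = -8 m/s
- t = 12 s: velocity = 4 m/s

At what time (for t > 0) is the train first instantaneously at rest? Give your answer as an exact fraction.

t = 31/3 s

v changes sign on 7–12 s (from -8 to 4); the graph is linear there, so v = 0 at t = 7 + (8)·(12 − 7)/(4 − -8) = 31/3 s.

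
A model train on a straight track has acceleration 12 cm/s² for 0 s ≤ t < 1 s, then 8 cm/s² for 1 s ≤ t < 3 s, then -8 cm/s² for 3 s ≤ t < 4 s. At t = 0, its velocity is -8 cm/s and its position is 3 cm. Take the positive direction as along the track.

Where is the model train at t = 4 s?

41 cm

On each constant-a segment, Δv = aΔt and Δx = v₀Δt + ½aΔt²; chain segment to segment.
0–1 s: v starts -8 cm/s; Δx = -8·1 + ½·12·1² = -2 cm; v ends 4 cm/s.
1–3 s: v starts 4 cm/s; Δx = 4·2 + ½·8·2² = 24 cm; v ends 20 cm/s.
3–4 s: v starts 20 cm/s; Δx = 20·1 + ½·-8·1² = 16 cm; v ends 12 cm/s.
x(4) = 3 + Σ Δx = 41 cm.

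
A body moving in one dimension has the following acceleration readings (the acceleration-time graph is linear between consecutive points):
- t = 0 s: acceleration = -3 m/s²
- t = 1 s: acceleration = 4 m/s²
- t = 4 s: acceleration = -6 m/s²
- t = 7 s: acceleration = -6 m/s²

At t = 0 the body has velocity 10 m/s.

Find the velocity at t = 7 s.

-10.5 m/s

Δv equals the area under the a-t graph; then v = v₀ + Δv.
0–1 s: ½(-3 + 4)(1) = 0.5 m/s
1–4 s: ½(4 + -6)(3) = -3 m/s
4–7 s: -6 × 3 = -18 m/s
Δv = -20.5 m/s, so v(7) = 10 + (-20.5) = -10.5 m/s.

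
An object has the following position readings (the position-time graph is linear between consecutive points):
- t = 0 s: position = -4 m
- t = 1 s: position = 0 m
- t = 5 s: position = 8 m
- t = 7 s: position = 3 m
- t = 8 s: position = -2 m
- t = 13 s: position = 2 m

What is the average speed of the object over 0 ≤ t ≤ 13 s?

Average speed = (total path length)/(elapsed time); on a piecewise-linear x-t graph the path length is Σ|Δx|.
0–1 s: |Δx| = |0 − -4| = 4 m
1–5 s: |Δx| = |8 − 0| = 8 m
5–7 s: |Δx| = |3 − 8| = 5 m
7–8 s: |Δx| = |-2 − 3| = 5 m
8–13 s: |Δx| = |2 − -2| = 4 m
Total path = 26 m; average speed = 26/13 = 2 m/s.

2 m/s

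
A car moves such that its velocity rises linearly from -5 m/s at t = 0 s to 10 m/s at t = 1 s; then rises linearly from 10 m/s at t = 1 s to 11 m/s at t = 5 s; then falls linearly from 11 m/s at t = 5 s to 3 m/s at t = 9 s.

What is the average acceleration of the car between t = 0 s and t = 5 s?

3.2 m/s²

Average acceleration = Δv/Δt = (11 − -5)/(5 − 0) = 3.2 m/s².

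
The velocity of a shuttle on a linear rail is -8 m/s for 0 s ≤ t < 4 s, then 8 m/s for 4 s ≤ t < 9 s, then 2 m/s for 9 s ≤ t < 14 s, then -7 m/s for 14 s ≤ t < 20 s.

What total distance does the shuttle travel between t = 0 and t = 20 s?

124 m

Distance (not displacement) is the total path length: add the absolute areas under v-t.
0–4 s: |-8| × 4 = 32 m
4–9 s: |8| × 5 = 40 m
9–14 s: |2| × 5 = 10 m
14–20 s: |-7| × 6 = 42 m
Total distance = 124 m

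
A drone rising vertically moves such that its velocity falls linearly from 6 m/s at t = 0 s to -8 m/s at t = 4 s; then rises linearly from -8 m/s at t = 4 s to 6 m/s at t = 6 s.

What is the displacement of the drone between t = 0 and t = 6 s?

Net displacement equals the area under the velocity-time graph (areas below the axis count negative).
0–4 s: ½(6 + -8)(4) = -4 m
4–6 s: ½(-8 + 6)(2) = -2 m
Net displacement = -6 m

-6 m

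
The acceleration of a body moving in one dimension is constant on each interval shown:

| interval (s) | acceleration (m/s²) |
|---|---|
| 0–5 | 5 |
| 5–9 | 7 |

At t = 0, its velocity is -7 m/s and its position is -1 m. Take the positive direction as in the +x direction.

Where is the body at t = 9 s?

On each constant-a segment, Δv = aΔt and Δx = v₀Δt + ½aΔt²; chain segment to segment.
0–5 s: v starts -7 m/s; Δx = -7·5 + ½·5·5² = 27.5 m; v ends 18 m/s.
5–9 s: v starts 18 m/s; Δx = 18·4 + ½·7·4² = 128 m; v ends 46 m/s.
x(9) = -1 + Σ Δx = 154.5 m.

154.5 m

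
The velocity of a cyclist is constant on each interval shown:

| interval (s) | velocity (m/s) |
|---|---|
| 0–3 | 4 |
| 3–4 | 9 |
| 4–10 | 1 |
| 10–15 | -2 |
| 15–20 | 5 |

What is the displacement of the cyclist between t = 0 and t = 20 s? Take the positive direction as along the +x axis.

Displacement is the signed area under the v-t curve.
0–3 s: 4 × 3 = 12 m
3–4 s: 9 × 1 = 9 m
4–10 s: 1 × 6 = 6 m
10–15 s: -2 × 5 = -10 m
15–20 s: 5 × 5 = 25 m
Net displacement = 42 m

42 m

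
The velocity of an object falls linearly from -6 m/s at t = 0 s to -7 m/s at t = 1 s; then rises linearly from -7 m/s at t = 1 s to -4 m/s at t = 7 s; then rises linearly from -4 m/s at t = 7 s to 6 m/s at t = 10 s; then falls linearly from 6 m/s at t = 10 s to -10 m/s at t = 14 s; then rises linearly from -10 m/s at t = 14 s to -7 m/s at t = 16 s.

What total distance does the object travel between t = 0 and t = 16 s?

81.3 m

Total distance travelled is ∫|v| dt — sum the magnitudes of each area piece.
0–1 s: |½(-6 + -7)(1)| = 6.5 m
1–7 s: |½(-7 + -4)(6)| = 33 m
7–10 s: v = 0 at t = 8.2 s; triangle areas 2.4 + 5.4 = 7.8 m
10–14 s: v = 0 at t = 11.5 s; triangle areas 4.5 + 12.5 = 17 m
14–16 s: |½(-10 + -7)(2)| = 17 m
Total distance = 81.3 m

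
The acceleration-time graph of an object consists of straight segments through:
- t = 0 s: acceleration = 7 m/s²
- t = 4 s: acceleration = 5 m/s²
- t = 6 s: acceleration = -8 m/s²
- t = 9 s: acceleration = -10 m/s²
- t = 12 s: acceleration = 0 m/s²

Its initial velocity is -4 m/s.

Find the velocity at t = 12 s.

Δv equals the area under the a-t graph; then v = v₀ + Δv.
0–4 s: ½(7 + 5)(4) = 24 m/s
4–6 s: ½(5 + -8)(2) = -3 m/s
6–9 s: ½(-8 + -10)(3) = -27 m/s
9–12 s: ½(-10 + 0)(3) = -15 m/s
Δv = -21 m/s, so v(12) = -4 + (-21) = -25 m/s.

-25 m/s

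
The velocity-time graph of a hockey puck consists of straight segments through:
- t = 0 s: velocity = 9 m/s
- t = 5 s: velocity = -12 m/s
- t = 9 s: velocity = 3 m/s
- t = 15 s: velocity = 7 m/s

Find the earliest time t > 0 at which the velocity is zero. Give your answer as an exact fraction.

t = 15/7 s

v changes sign on 0–5 s (from 9 to -12); the graph is linear there, so v = 0 at t = 0 + (-9)·(5 − 0)/(-12 − 9) = 15/7 s.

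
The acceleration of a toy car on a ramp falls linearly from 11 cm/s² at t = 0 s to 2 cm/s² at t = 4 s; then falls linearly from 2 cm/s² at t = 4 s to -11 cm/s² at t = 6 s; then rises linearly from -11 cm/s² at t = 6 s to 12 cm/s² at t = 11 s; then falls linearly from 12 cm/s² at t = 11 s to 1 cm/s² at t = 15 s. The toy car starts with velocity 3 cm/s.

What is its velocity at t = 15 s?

Δv equals the area under the a-t graph; then v = v₀ + Δv.
0–4 s: ½(11 + 2)(4) = 26 cm/s
4–6 s: ½(2 + -11)(2) = -9 cm/s
6–11 s: ½(-11 + 12)(5) = 2.5 cm/s
11–15 s: ½(12 + 1)(4) = 26 cm/s
Δv = 45.5 cm/s, so v(15) = 3 + (45.5) = 48.5 cm/s.

48.5 cm/s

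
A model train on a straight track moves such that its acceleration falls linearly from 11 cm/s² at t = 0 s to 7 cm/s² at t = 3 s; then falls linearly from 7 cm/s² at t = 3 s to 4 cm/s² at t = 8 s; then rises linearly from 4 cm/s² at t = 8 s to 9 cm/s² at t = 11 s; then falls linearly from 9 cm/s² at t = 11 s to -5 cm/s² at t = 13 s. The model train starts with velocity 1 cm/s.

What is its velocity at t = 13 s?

Δv equals the area under the a-t graph; then v = v₀ + Δv.
0–3 s: ½(11 + 7)(3) = 27 cm/s
3–8 s: ½(7 + 4)(5) = 27.5 cm/s
8–11 s: ½(4 + 9)(3) = 19.5 cm/s
11–13 s: ½(9 + -5)(2) = 4 cm/s
Δv = 78 cm/s, so v(13) = 1 + (78) = 79 cm/s.

79 cm/s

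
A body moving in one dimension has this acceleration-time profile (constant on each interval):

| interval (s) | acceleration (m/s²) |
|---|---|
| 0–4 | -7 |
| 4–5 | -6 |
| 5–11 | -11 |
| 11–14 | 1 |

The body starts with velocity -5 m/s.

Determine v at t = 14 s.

-102 m/s

Δv equals the area under the a-t graph; then v = v₀ + Δv.
0–4 s: -7 × 4 = -28 m/s
4–5 s: -6 × 1 = -6 m/s
5–11 s: -11 × 6 = -66 m/s
11–14 s: 1 × 3 = 3 m/s
Δv = -97 m/s, so v(14) = -5 + (-97) = -102 m/s.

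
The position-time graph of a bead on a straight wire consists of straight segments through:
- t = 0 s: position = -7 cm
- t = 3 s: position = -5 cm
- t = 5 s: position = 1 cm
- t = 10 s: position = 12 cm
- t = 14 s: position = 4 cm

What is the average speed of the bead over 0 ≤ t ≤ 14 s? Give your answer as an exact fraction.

27/14 cm/s

Average speed = (total path length)/(elapsed time); on a piecewise-linear x-t graph the path length is Σ|Δx|.
0–3 s: |Δx| = |-5 − -7| = 2 cm
3–5 s: |Δx| = |1 − -5| = 6 cm
5–10 s: |Δx| = |12 − 1| = 11 cm
10–14 s: |Δx| = |4 − 12| = 8 cm
Total path = 27 cm; average speed = 27/14 = 27/14 cm/s.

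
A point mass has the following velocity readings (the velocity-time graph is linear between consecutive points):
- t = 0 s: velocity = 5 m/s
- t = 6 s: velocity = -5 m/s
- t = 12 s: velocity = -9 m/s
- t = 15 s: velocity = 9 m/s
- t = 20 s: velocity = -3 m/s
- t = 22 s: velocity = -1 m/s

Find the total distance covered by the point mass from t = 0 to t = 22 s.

Total distance travelled is ∫|v| dt — sum the magnitudes of each area piece.
0–6 s: v = 0 at t = 3 s; triangle areas 7.5 + 7.5 = 15 m
6–12 s: |½(-5 + -9)(6)| = 42 m
12–15 s: v = 0 at t = 13.5 s; triangle areas 6.75 + 6.75 = 13.5 m
15–20 s: v = 0 at t = 18.75 s; triangle areas 16.875 + 1.875 = 18.75 m
20–22 s: |½(-3 + -1)(2)| = 4 m
Total distance = 93.25 m

93.25 m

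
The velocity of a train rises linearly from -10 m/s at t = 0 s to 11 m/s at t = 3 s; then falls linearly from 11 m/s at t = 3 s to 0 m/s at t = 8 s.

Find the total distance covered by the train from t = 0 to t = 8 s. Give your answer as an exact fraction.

Distance (not displacement) is the total path length: add the absolute areas under v-t.
0–3 s: v = 0 at t = 10/7 s; triangle areas 50/7 + 121/14 = 221/14 m
3–8 s: |½(11 + 0)(5)| = 27.5 m
Total distance = 303/7 m

303/7 m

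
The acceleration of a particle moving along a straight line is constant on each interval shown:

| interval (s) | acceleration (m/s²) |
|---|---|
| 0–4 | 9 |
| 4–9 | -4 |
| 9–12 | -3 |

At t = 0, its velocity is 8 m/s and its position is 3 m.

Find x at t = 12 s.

335.5 m

On each constant-a segment, Δv = aΔt and Δx = v₀Δt + ½aΔt²; chain segment to segment.
0–4 s: v starts 8 m/s; Δx = 8·4 + ½·9·4² = 104 m; v ends 44 m/s.
4–9 s: v starts 44 m/s; Δx = 44·5 + ½·-4·5² = 170 m; v ends 24 m/s.
9–12 s: v starts 24 m/s; Δx = 24·3 + ½·-3·3² = 58.5 m; v ends 15 m/s.
x(12) = 3 + Σ Δx = 335.5 m.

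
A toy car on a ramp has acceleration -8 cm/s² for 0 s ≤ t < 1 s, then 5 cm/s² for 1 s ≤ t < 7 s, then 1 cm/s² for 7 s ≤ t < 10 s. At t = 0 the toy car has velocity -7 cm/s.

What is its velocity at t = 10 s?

Δv equals the area under the a-t graph; then v = v₀ + Δv.
0–1 s: -8 × 1 = -8 cm/s
1–7 s: 5 × 6 = 30 cm/s
7–10 s: 1 × 3 = 3 cm/s
Δv = 25 cm/s, so v(10) = -7 + (25) = 18 cm/s.

18 cm/s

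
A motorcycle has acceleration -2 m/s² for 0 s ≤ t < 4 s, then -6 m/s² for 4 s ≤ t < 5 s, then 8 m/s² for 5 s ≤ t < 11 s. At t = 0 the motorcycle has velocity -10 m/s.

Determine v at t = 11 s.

24 m/s

Δv equals the area under the a-t graph; then v = v₀ + Δv.
0–4 s: -2 × 4 = -8 m/s
4–5 s: -6 × 1 = -6 m/s
5–11 s: 8 × 6 = 48 m/s
Δv = 34 m/s, so v(11) = -10 + (34) = 24 m/s.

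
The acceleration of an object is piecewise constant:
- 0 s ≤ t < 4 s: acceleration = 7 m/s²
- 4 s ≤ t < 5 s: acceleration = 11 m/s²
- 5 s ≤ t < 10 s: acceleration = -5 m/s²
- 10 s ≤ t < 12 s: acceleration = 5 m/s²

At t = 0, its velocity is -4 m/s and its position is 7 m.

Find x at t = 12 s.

219 m

On each constant-a segment, Δv = aΔt and Δx = v₀Δt + ½aΔt²; chain segment to segment.
0–4 s: v starts -4 m/s; Δx = -4·4 + ½·7·4² = 40 m; v ends 24 m/s.
4–5 s: v starts 24 m/s; Δx = 24·1 + ½·11·1² = 29.5 m; v ends 35 m/s.
5–10 s: v starts 35 m/s; Δx = 35·5 + ½·-5·5² = 112.5 m; v ends 10 m/s.
10–12 s: v starts 10 m/s; Δx = 10·2 + ½·5·2² = 30 m; v ends 20 m/s.
x(12) = 7 + Σ Δx = 219 m.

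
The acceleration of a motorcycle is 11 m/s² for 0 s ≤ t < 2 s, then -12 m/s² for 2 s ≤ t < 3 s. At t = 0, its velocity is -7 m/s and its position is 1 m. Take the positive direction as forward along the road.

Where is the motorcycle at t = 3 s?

18 m

On each constant-a segment, Δv = aΔt and Δx = v₀Δt + ½aΔt²; chain segment to segment.
0–2 s: v starts -7 m/s; Δx = -7·2 + ½·11·2² = 8 m; v ends 15 m/s.
2–3 s: v starts 15 m/s; Δx = 15·1 + ½·-12·1² = 9 m; v ends 3 m/s.
x(3) = 1 + Σ Δx = 18 m.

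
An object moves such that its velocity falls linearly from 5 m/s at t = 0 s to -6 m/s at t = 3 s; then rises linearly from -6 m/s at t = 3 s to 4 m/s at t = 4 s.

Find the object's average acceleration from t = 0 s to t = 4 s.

-0.25 m/s²

Average acceleration = Δv/Δt = (4 − 5)/(4 − 0) = -0.25 m/s².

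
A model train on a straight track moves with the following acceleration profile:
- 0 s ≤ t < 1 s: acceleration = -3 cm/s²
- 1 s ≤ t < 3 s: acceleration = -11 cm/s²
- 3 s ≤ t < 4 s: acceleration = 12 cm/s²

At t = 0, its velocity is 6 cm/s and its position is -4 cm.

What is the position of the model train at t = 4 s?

-28.5 cm

On each constant-a segment, Δv = aΔt and Δx = v₀Δt + ½aΔt²; chain segment to segment.
0–1 s: v starts 6 cm/s; Δx = 6·1 + ½·-3·1² = 4.5 cm; v ends 3 cm/s.
1–3 s: v starts 3 cm/s; Δx = 3·2 + ½·-11·2² = -16 cm; v ends -19 cm/s.
3–4 s: v starts -19 cm/s; Δx = -19·1 + ½·12·1² = -13 cm; v ends -7 cm/s.
x(4) = -4 + Σ Δx = -28.5 cm.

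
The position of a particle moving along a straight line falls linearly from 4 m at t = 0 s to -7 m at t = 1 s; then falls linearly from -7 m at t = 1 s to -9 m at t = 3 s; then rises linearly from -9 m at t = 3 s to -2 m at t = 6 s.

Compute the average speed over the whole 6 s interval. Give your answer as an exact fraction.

Average speed = (total path length)/(elapsed time); on a piecewise-linear x-t graph the path length is Σ|Δx|.
0–1 s: |Δx| = |-7 − 4| = 11 m
1–3 s: |Δx| = |-9 − -7| = 2 m
3–6 s: |Δx| = |-2 − -9| = 7 m
Total path = 20 m; average speed = 20/6 = 10/3 m/s.

10/3 m/s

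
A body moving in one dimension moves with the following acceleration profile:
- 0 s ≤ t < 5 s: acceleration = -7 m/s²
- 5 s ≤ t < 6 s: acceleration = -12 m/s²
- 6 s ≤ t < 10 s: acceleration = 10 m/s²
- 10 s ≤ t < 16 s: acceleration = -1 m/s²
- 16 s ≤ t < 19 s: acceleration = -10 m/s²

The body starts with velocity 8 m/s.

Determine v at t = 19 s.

Δv equals the area under the a-t graph; then v = v₀ + Δv.
0–5 s: -7 × 5 = -35 m/s
5–6 s: -12 × 1 = -12 m/s
6–10 s: 10 × 4 = 40 m/s
10–16 s: -1 × 6 = -6 m/s
16–19 s: -10 × 3 = -30 m/s
Δv = -43 m/s, so v(19) = 8 + (-43) = -35 m/s.

-35 m/s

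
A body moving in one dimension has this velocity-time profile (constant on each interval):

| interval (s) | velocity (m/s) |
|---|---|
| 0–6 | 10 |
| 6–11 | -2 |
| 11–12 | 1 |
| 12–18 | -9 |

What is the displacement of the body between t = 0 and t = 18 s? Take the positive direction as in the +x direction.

-3 m

Net displacement equals the area under the velocity-time graph (areas below the axis count negative).
0–6 s: 10 × 6 = 60 m
6–11 s: -2 × 5 = -10 m
11–12 s: 1 × 1 = 1 m
12–18 s: -9 × 6 = -54 m
Net displacement = -3 m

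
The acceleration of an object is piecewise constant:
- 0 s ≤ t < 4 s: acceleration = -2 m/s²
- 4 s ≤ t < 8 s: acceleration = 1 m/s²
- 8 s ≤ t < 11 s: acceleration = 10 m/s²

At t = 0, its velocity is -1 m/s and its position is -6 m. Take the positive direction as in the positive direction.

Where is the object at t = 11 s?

-24 m

On each constant-a segment, Δv = aΔt and Δx = v₀Δt + ½aΔt²; chain segment to segment.
0–4 s: v starts -1 m/s; Δx = -1·4 + ½·-2·4² = -20 m; v ends -9 m/s.
4–8 s: v starts -9 m/s; Δx = -9·4 + ½·1·4² = -28 m; v ends -5 m/s.
8–11 s: v starts -5 m/s; Δx = -5·3 + ½·10·3² = 30 m; v ends 25 m/s.
x(11) = -6 + Σ Δx = -24 m.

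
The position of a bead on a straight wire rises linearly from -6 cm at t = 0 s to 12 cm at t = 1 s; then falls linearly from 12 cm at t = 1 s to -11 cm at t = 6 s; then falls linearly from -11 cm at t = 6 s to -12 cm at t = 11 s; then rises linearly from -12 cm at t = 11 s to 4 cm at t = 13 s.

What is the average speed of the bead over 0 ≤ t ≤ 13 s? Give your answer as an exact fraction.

Average speed = (total path length)/(elapsed time); on a piecewise-linear x-t graph the path length is Σ|Δx|.
0–1 s: |Δx| = |12 − -6| = 18 cm
1–6 s: |Δx| = |-11 − 12| = 23 cm
6–11 s: |Δx| = |-12 − -11| = 1 cm
11–13 s: |Δx| = |4 − -12| = 16 cm
Total path = 58 cm; average speed = 58/13 = 58/13 cm/s.

58/13 cm/s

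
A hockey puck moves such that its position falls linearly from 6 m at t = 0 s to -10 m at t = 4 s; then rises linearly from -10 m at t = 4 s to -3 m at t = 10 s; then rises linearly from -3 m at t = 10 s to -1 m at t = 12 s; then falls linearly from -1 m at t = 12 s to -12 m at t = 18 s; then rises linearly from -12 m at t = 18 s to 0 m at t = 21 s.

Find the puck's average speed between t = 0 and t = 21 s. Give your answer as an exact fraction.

Average speed = (total path length)/(elapsed time); on a piecewise-linear x-t graph the path length is Σ|Δx|.
0–4 s: |Δx| = |-10 − 6| = 16 m
4–10 s: |Δx| = |-3 − -10| = 7 m
10–12 s: |Δx| = |-1 − -3| = 2 m
12–18 s: |Δx| = |-12 − -1| = 11 m
18–21 s: |Δx| = |0 − -12| = 12 m
Total path = 48 m; average speed = 48/21 = 16/7 m/s.

16/7 m/s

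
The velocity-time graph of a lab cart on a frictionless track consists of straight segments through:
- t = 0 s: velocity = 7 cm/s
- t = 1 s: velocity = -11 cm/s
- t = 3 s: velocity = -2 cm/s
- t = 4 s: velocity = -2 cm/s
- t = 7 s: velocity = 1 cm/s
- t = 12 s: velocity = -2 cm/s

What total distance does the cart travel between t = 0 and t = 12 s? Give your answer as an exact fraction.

475/18 cm

Total distance travelled is ∫|v| dt — sum the magnitudes of each area piece.
0–1 s: v = 0 at t = 7/18 s; triangle areas 49/36 + 121/36 = 85/18 cm
1–3 s: |½(-11 + -2)(2)| = 13 cm
3–4 s: |-2| × 1 = 2 cm
4–7 s: v = 0 at t = 6 s; triangle areas 2 + 0.5 = 2.5 cm
7–12 s: v = 0 at t = 26/3 s; triangle areas 5/6 + 10/3 = 25/6 cm
Total distance = 475/18 cm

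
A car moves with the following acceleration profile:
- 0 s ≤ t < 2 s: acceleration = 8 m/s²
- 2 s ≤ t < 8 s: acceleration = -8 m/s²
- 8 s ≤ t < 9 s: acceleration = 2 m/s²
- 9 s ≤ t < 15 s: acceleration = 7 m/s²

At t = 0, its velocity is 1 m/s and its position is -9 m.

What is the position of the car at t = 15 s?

On each constant-a segment, Δv = aΔt and Δx = v₀Δt + ½aΔt²; chain segment to segment.
0–2 s: v starts 1 m/s; Δx = 1·2 + ½·8·2² = 18 m; v ends 17 m/s.
2–8 s: v starts 17 m/s; Δx = 17·6 + ½·-8·6² = -42 m; v ends -31 m/s.
8–9 s: v starts -31 m/s; Δx = -31·1 + ½·2·1² = -30 m; v ends -29 m/s.
9–15 s: v starts -29 m/s; Δx = -29·6 + ½·7·6² = -48 m; v ends 13 m/s.
x(15) = -9 + Σ Δx = -111 m.

-111 m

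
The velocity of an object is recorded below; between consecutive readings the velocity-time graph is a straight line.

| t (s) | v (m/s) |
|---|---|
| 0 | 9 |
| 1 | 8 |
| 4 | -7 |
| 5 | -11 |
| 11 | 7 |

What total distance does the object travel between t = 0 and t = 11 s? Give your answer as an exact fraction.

857/15 m

Total distance travelled is ∫|v| dt — sum the magnitudes of each area piece.
0–1 s: |½(9 + 8)(1)| = 8.5 m
1–4 s: v = 0 at t = 2.6 s; triangle areas 6.4 + 4.9 = 11.3 m
4–5 s: |½(-7 + -11)(1)| = 9 m
5–11 s: v = 0 at t = 26/3 s; triangle areas 121/6 + 49/6 = 85/3 m
Total distance = 857/15 m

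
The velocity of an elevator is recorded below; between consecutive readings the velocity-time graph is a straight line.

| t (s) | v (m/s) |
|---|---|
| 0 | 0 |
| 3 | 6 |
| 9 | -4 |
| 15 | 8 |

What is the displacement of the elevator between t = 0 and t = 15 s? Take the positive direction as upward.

Displacement is the signed area under the v-t curve.
0–3 s: ½(0 + 6)(3) = 9 m
3–9 s: ½(6 + -4)(6) = 6 m
9–15 s: ½(-4 + 8)(6) = 12 m
Net displacement = 27 m

27 m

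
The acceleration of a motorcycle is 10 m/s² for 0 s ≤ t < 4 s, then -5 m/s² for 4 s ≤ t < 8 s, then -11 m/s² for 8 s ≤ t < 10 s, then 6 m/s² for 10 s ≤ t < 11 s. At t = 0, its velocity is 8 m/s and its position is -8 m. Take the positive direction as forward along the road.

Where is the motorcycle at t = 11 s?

299 m

On each constant-a segment, Δv = aΔt and Δx = v₀Δt + ½aΔt²; chain segment to segment.
0–4 s: v starts 8 m/s; Δx = 8·4 + ½·10·4² = 112 m; v ends 48 m/s.
4–8 s: v starts 48 m/s; Δx = 48·4 + ½·-5·4² = 152 m; v ends 28 m/s.
8–10 s: v starts 28 m/s; Δx = 28·2 + ½·-11·2² = 34 m; v ends 6 m/s.
10–11 s: v starts 6 m/s; Δx = 6·1 + ½·6·1² = 9 m; v ends 12 m/s.
x(11) = -8 + Σ Δx = 299 m.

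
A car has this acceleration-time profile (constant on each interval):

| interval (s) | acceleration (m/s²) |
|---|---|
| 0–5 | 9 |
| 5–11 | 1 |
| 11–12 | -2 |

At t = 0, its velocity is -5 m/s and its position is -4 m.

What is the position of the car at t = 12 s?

386.5 m

On each constant-a segment, Δv = aΔt and Δx = v₀Δt + ½aΔt²; chain segment to segment.
0–5 s: v starts -5 m/s; Δx = -5·5 + ½·9·5² = 87.5 m; v ends 40 m/s.
5–11 s: v starts 40 m/s; Δx = 40·6 + ½·1·6² = 258 m; v ends 46 m/s.
11–12 s: v starts 46 m/s; Δx = 46·1 + ½·-2·1² = 45 m; v ends 44 m/s.
x(12) = -4 + Σ Δx = 386.5 m.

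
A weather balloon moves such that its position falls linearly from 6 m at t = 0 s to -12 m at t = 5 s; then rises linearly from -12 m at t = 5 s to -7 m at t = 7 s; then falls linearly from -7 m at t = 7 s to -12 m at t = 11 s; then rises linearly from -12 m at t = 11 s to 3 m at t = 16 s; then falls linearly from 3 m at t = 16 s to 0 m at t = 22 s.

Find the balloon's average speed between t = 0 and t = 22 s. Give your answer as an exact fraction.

Average speed = (total path length)/(elapsed time); on a piecewise-linear x-t graph the path length is Σ|Δx|.
0–5 s: |Δx| = |-12 − 6| = 18 m
5–7 s: |Δx| = |-7 − -12| = 5 m
7–11 s: |Δx| = |-12 − -7| = 5 m
11–16 s: |Δx| = |3 − -12| = 15 m
16–22 s: |Δx| = |0 − 3| = 3 m
Total path = 46 m; average speed = 46/22 = 23/11 m/s.

23/11 m/s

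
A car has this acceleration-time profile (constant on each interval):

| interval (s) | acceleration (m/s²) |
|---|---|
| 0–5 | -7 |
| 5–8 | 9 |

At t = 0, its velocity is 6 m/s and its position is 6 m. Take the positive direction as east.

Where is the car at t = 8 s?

-98 m

On each constant-a segment, Δv = aΔt and Δx = v₀Δt + ½aΔt²; chain segment to segment.
0–5 s: v starts 6 m/s; Δx = 6·5 + ½·-7·5² = -57.5 m; v ends -29 m/s.
5–8 s: v starts -29 m/s; Δx = -29·3 + ½·9·3² = -46.5 m; v ends -2 m/s.
x(8) = 6 + Σ Δx = -98 m.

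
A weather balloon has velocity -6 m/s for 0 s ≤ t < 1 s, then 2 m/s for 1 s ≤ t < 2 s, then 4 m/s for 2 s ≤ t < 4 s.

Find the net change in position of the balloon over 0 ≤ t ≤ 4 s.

4 m

Displacement is the signed area under the v-t curve.
0–1 s: -6 × 1 = -6 m
1–2 s: 2 × 1 = 2 m
2–4 s: 4 × 2 = 8 m
Net displacement = 4 m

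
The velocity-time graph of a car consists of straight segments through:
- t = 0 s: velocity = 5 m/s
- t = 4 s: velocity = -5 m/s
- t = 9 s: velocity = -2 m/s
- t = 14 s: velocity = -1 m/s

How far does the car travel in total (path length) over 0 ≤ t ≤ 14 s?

Distance (not displacement) is the total path length: add the absolute areas under v-t.
0–4 s: v = 0 at t = 2 s; triangle areas 5 + 5 = 10 m
4–9 s: |½(-5 + -2)(5)| = 17.5 m
9–14 s: |½(-2 + -1)(5)| = 7.5 m
Total distance = 35 m

35 m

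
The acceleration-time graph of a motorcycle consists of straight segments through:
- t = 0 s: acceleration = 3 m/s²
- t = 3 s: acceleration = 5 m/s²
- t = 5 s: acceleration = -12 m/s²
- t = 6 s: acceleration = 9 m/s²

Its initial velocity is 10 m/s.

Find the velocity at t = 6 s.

13.5 m/s

Δv equals the area under the a-t graph; then v = v₀ + Δv.
0–3 s: ½(3 + 5)(3) = 12 m/s
3–5 s: ½(5 + -12)(2) = -7 m/s
5–6 s: ½(-12 + 9)(1) = -1.5 m/s
Δv = 3.5 m/s, so v(6) = 10 + (3.5) = 13.5 m/s.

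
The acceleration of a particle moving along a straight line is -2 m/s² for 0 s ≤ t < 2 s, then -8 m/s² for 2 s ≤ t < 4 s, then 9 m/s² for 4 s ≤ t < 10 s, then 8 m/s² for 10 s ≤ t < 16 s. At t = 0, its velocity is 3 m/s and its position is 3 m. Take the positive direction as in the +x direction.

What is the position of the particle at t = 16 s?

On each constant-a segment, Δv = aΔt and Δx = v₀Δt + ½aΔt²; chain segment to segment.
0–2 s: v starts 3 m/s; Δx = 3·2 + ½·-2·2² = 2 m; v ends -1 m/s.
2–4 s: v starts -1 m/s; Δx = -1·2 + ½·-8·2² = -18 m; v ends -17 m/s.
4–10 s: v starts -17 m/s; Δx = -17·6 + ½·9·6² = 60 m; v ends 37 m/s.
10–16 s: v starts 37 m/s; Δx = 37·6 + ½·8·6² = 366 m; v ends 85 m/s.
x(16) = 3 + Σ Δx = 413 m.

413 m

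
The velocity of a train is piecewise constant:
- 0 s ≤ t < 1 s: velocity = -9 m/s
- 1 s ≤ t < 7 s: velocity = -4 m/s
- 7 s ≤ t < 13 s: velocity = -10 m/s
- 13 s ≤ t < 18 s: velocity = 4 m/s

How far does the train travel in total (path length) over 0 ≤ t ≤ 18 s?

113 m

Total distance travelled is ∫|v| dt — sum the magnitudes of each area piece.
0–1 s: |-9| × 1 = 9 m
1–7 s: |-4| × 6 = 24 m
7–13 s: |-10| × 6 = 60 m
13–18 s: |4| × 5 = 20 m
Total distance = 113 m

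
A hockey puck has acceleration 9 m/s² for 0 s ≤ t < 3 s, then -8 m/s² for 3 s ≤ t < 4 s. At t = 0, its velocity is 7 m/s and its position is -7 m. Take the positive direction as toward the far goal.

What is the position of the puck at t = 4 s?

84.5 m

On each constant-a segment, Δv = aΔt and Δx = v₀Δt + ½aΔt²; chain segment to segment.
0–3 s: v starts 7 m/s; Δx = 7·3 + ½·9·3² = 61.5 m; v ends 34 m/s.
3–4 s: v starts 34 m/s; Δx = 34·1 + ½·-8·1² = 30 m; v ends 26 m/s.
x(4) = -7 + Σ Δx = 84.5 m.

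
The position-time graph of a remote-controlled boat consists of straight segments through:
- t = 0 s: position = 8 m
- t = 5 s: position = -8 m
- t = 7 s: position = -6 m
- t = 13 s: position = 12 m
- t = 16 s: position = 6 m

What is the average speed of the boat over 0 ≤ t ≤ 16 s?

2.625 m/s

Average speed = (total path length)/(elapsed time); on a piecewise-linear x-t graph the path length is Σ|Δx|.
0–5 s: |Δx| = |-8 − 8| = 16 m
5–7 s: |Δx| = |-6 − -8| = 2 m
7–13 s: |Δx| = |12 − -6| = 18 m
13–16 s: |Δx| = |6 − 12| = 6 m
Total path = 42 m; average speed = 42/16 = 2.625 m/s.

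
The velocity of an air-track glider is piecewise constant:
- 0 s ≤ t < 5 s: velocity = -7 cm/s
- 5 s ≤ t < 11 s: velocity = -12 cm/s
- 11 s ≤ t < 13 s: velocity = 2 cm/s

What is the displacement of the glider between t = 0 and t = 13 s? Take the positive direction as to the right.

-103 cm

Net displacement equals the area under the velocity-time graph (areas below the axis count negative).
0–5 s: -7 × 5 = -35 cm
5–11 s: -12 × 6 = -72 cm
11–13 s: 2 × 2 = 4 cm
Net displacement = -103 cm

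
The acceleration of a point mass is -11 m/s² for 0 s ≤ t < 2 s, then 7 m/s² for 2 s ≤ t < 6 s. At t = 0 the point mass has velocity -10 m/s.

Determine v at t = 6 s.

Δv equals the area under the a-t graph; then v = v₀ + Δv.
0–2 s: -11 × 2 = -22 m/s
2–6 s: 7 × 4 = 28 m/s
Δv = 6 m/s, so v(6) = -10 + (6) = -4 m/s.

-4 m/s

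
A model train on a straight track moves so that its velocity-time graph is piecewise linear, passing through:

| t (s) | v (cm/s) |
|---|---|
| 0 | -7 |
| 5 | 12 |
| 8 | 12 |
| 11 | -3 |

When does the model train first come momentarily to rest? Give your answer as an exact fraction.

t = 35/19 s

v changes sign on 0–5 s (from -7 to 12); the graph is linear there, so v = 0 at t = 0 + (7)·(5 − 0)/(12 − -7) = 35/19 s.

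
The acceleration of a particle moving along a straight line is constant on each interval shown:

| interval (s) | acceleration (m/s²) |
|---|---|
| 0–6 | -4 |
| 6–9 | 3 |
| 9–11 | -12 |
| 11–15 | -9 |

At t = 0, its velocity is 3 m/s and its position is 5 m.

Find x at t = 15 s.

On each constant-a segment, Δv = aΔt and Δx = v₀Δt + ½aΔt²; chain segment to segment.
0–6 s: v starts 3 m/s; Δx = 3·6 + ½·-4·6² = -54 m; v ends -21 m/s.
6–9 s: v starts -21 m/s; Δx = -21·3 + ½·3·3² = -49.5 m; v ends -12 m/s.
9–11 s: v starts -12 m/s; Δx = -12·2 + ½·-12·2² = -48 m; v ends -36 m/s.
11–15 s: v starts -36 m/s; Δx = -36·4 + ½·-9·4² = -216 m; v ends -72 m/s.
x(15) = 5 + Σ Δx = -362.5 m.

-362.5 m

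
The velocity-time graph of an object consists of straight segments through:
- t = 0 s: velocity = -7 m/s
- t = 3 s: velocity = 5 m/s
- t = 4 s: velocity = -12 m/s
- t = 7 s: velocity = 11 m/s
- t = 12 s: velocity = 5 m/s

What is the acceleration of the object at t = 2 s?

4 m/s²

Acceleration is the slope of the v-t graph on 0–3 s: (5 − -7)/(3 − 0) = 4 m/s².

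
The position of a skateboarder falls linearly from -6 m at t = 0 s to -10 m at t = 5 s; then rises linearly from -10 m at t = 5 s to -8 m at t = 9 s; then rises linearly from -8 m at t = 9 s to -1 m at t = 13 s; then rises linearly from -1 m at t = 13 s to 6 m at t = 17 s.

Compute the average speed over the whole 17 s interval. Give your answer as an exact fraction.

Average speed = (total path length)/(elapsed time); on a piecewise-linear x-t graph the path length is Σ|Δx|.
0–5 s: |Δx| = |-10 − -6| = 4 m
5–9 s: |Δx| = |-8 − -10| = 2 m
9–13 s: |Δx| = |-1 − -8| = 7 m
13–17 s: |Δx| = |6 − -1| = 7 m
Total path = 20 m; average speed = 20/17 = 20/17 m/s.

20/17 m/s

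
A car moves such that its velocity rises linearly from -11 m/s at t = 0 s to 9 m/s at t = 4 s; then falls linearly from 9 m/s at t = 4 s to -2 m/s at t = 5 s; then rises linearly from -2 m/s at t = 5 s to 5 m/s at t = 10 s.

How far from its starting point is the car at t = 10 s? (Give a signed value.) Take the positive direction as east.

Net displacement equals the area under the velocity-time graph (areas below the axis count negative).
0–4 s: ½(-11 + 9)(4) = -4 m
4–5 s: ½(9 + -2)(1) = 3.5 m
5–10 s: ½(-2 + 5)(5) = 7.5 m
Net displacement = 7 m

7 m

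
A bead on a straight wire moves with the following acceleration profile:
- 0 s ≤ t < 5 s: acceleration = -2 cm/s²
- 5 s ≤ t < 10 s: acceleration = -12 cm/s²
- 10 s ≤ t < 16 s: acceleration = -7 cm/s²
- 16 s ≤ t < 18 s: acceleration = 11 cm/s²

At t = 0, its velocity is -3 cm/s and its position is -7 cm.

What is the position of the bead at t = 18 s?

On each constant-a segment, Δv = aΔt and Δx = v₀Δt + ½aΔt²; chain segment to segment.
0–5 s: v starts -3 cm/s; Δx = -3·5 + ½·-2·5² = -40 cm; v ends -13 cm/s.
5–10 s: v starts -13 cm/s; Δx = -13·5 + ½·-12·5² = -215 cm; v ends -73 cm/s.
10–16 s: v starts -73 cm/s; Δx = -73·6 + ½·-7·6² = -564 cm; v ends -115 cm/s.
16–18 s: v starts -115 cm/s; Δx = -115·2 + ½·11·2² = -208 cm; v ends -93 cm/s.
x(18) = -7 + Σ Δx = -1034 cm.

-1034 cm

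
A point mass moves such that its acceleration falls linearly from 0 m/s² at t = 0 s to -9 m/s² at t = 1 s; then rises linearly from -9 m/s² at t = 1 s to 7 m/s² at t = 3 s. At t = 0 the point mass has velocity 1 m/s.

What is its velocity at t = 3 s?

-5.5 m/s

Δv equals the area under the a-t graph; then v = v₀ + Δv.
0–1 s: ½(0 + -9)(1) = -4.5 m/s
1–3 s: ½(-9 + 7)(2) = -2 m/s
Δv = -6.5 m/s, so v(3) = 1 + (-6.5) = -5.5 m/s.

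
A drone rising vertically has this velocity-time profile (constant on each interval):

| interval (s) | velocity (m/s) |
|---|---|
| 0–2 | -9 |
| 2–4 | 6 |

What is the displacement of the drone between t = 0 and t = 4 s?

Net displacement equals the area under the velocity-time graph (areas below the axis count negative).
0–2 s: -9 × 2 = -18 m
2–4 s: 6 × 2 = 12 m
Net displacement = -6 m

-6 m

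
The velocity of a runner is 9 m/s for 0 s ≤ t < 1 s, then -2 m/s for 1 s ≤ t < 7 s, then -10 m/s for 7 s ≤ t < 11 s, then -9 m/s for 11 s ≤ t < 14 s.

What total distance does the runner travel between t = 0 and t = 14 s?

Distance (not displacement) is the total path length: add the absolute areas under v-t.
0–1 s: |9| × 1 = 9 m
1–7 s: |-2| × 6 = 12 m
7–11 s: |-10| × 4 = 40 m
11–14 s: |-9| × 3 = 27 m
Total distance = 88 m

88 m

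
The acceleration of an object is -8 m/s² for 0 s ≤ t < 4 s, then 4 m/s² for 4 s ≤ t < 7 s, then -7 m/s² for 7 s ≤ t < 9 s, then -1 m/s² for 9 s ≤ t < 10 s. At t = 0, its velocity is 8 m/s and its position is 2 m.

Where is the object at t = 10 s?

-148.5 m

On each constant-a segment, Δv = aΔt and Δx = v₀Δt + ½aΔt²; chain segment to segment.
0–4 s: v starts 8 m/s; Δx = 8·4 + ½·-8·4² = -32 m; v ends -24 m/s.
4–7 s: v starts -24 m/s; Δx = -24·3 + ½·4·3² = -54 m; v ends -12 m/s.
7–9 s: v starts -12 m/s; Δx = -12·2 + ½·-7·2² = -38 m; v ends -26 m/s.
9–10 s: v starts -26 m/s; Δx = -26·1 + ½·-1·1² = -26.5 m; v ends -27 m/s.
x(10) = 2 + Σ Δx = -148.5 m.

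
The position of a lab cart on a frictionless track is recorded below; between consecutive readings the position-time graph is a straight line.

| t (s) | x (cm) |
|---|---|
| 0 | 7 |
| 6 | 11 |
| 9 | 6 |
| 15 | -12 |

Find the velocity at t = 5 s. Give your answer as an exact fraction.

Velocity is the slope of the x-t graph on 0–6 s: (11 − 7)/(6 − 0) = 2/3 cm/s.

2/3 cm/s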